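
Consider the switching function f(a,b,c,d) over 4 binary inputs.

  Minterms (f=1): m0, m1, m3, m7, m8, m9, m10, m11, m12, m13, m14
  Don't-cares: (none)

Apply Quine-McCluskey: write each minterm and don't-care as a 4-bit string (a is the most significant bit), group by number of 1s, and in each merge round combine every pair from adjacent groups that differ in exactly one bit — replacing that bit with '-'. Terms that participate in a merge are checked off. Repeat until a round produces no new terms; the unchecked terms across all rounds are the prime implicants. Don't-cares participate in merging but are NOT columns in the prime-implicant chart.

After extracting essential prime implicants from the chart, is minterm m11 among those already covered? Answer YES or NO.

[col 0] 0000*, 0001*, 0011*, 0111*, 1000*, 1001*, 1010*, 1011*, 1100*, 1101*, 1110*
[col 1] -000*, -001*, -011*, 0-11, 00-1*, 000-*, 1-00*, 1-01*, 1-10*, 10-0*, 10-1*, 100-*, 101-*, 11-0*, 110-*
[col 2] -0-1, -00-, 1--0, 1-0-, 10--
Prime implicants: -0-1, -00-, 0-11, 1--0, 1-0-, 10--
PI chart (minterm → PIs covering it):
  0 | -00-  (sole → essential)
  1 | -0-1,-00-
  3 | -0-1,0-11
  7 | 0-11  (sole → essential)
  8 | -00-,1--0,1-0-,10--
  9 | -0-1,-00-,1-0-,10--
  10 | 1--0,10--
  11 | -0-1,10--
  12 | 1--0,1-0-
  13 | 1-0-  (sole → essential)
  14 | 1--0  (sole → essential)
Essential prime implicants: -00-, 0-11, 1--0, 1-0-

NO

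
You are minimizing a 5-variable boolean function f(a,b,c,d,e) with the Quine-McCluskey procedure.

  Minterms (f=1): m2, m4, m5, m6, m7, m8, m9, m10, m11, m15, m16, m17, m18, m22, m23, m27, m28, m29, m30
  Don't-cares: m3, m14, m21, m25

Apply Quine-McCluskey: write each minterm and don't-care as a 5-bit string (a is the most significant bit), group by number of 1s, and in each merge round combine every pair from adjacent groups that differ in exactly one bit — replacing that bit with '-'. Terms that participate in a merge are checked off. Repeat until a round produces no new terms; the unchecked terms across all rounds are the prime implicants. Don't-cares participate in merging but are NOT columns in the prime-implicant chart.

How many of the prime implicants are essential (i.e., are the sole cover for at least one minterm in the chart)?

4

size-2^0 implicants → 00010(✓)  00011(✓)  00100(✓)  00101(✓)  00110(✓)  00111(✓)  01000(✓)  01001(✓)  01010(✓)  01011(✓)  01110(✓)  01111(✓)  10000(✓)  10001(✓)  10010(✓)  10101(✓)  10110(✓)  10111(✓)  11001(✓)  11011(✓)  11100(✓)  11101(✓)  11110(✓)
size-2^1 implicants → -0010(✓)  -0101(✓)  -0110(✓)  -0111(✓)  -1001(✓)  -1011(✓)  -1110(✓)  0-010(✓)  0-011(✓)  0-110(✓)  0-111(✓)  00-10(✓)  00-11(✓)  0001-(✓)  001-0(✓)  001-1(✓)  0010-(✓)  0011-(✓)  01-10(✓)  01-11(✓)  010-0(✓)  010-1(✓)  0100-(✓)  0101-(✓)  0111-(✓)  1-001(✓)  1-101(✓)  1-110(✓)  10-01(✓)  10-10(✓)  100-0  1000-  101-1(✓)  1011-(✓)  11-01(✓)  110-1(✓)  111-0  1110-
size-2^2 implicants → --110  -0-10  -01-1  -011-  -10-1  0--10(✓)  0--11(✓)  0-01-(✓)  0-11-(✓)  00-1-(✓)  001--  01-1-(✓)  010--  1--01
size-2^3 implicants → 0--1-
Unchecked terms (primes): --110, -0-10, -01-1, -011-, -10-1, 0--1-, 001--, 010--, 1--01, 100-0, 1000-, 111-0, 1110-
Minterm coverage:
  m2 ⊆ -0-10,0--1-
  m4 ⊆ 001-- [E]
  m5 ⊆ -01-1,001--
  m6 ⊆ --110,-0-10,-011-,0--1-,001--
  m7 ⊆ -01-1,-011-,0--1-,001--
  m8 ⊆ 010-- [E]
  m9 ⊆ -10-1,010--
  m10 ⊆ 0--1-,010--
  m11 ⊆ -10-1,0--1-,010--
  m15 ⊆ 0--1- [E]
  m16 ⊆ 100-0,1000-
  m17 ⊆ 1--01,1000-
  m18 ⊆ -0-10,100-0
  m22 ⊆ --110,-0-10,-011-
  m23 ⊆ -01-1,-011-
  m27 ⊆ -10-1 [E]
  m28 ⊆ 111-0,1110-
  m29 ⊆ 1--01,1110-
  m30 ⊆ --110,111-0
E = {-10-1, 0--1-, 001--, 010--}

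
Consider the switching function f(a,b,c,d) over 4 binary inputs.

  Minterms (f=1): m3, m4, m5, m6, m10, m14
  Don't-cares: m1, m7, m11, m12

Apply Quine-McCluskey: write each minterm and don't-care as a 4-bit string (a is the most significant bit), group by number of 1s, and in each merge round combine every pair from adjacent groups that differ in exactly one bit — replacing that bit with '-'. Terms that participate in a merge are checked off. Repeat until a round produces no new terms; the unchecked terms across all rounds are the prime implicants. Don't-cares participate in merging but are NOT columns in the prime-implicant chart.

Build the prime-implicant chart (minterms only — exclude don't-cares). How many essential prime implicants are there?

0

Round 0: 0001✓ 0011✓ 0100✓ 0101✓ 0110✓ 0111✓ 1010✓ 1011✓ 1100✓ 1110✓
Round 1: -011 -100✓ -110✓ 0-01✓ 0-11✓ 00-1✓ 01-0✓ 01-1✓ 010-✓ 011-✓ 1-10 101- 11-0✓
Round 2: -1-0 0--1 01--
PIs = {-011, -1-0, 0--1, 01--, 1-10, 101-}
Coverage chart:
  m3: -011,0--1
  m4: -1-0,01--
  m5: 0--1,01--
  m6: -1-0,01--
  m10: 1-10,101-
  m14: -1-0,1-10
(no essential prime implicants)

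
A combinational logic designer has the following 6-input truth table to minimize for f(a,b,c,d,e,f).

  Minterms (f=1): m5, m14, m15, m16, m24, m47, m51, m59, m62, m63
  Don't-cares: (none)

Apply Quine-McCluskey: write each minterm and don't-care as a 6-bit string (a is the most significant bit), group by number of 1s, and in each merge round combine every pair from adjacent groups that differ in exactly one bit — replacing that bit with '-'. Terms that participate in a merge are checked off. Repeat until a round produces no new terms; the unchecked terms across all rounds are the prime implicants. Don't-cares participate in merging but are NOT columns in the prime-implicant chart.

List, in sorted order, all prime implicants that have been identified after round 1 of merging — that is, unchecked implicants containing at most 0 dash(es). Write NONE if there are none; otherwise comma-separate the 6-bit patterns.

[col 0] 000101, 001110*, 001111*, 010000*, 011000*, 101111*, 110011*, 111011*, 111110*, 111111*
[col 1] -01111, 00111-, 01-000, 1-1111, 11-011, 111-11, 11111-
Prime implicants: -01111, 000101, 00111-, 01-000, 1-1111, 11-011, 111-11, 11111-

000101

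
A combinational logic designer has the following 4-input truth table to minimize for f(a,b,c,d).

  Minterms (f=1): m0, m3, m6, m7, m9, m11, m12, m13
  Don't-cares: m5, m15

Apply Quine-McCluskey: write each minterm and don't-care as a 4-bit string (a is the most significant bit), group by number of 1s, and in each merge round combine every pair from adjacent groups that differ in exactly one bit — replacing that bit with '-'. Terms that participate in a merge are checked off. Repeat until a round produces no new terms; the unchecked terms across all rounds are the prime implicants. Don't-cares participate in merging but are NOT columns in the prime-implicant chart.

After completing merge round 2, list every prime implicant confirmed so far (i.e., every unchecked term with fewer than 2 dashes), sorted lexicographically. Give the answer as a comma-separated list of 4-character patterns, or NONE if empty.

size-2^0 implicants → 0000  0011(✓)  0101(✓)  0110(✓)  0111(✓)  1001(✓)  1011(✓)  1100(✓)  1101(✓)  1111(✓)
size-2^1 implicants → -011(✓)  -101(✓)  -111(✓)  0-11(✓)  01-1(✓)  011-  1-01(✓)  1-11(✓)  10-1(✓)  11-1(✓)  110-
size-2^2 implicants → --11  -1-1  1--1
Unchecked terms (primes): --11, -1-1, 0000, 011-, 1--1, 110-

0000, 011-, 110-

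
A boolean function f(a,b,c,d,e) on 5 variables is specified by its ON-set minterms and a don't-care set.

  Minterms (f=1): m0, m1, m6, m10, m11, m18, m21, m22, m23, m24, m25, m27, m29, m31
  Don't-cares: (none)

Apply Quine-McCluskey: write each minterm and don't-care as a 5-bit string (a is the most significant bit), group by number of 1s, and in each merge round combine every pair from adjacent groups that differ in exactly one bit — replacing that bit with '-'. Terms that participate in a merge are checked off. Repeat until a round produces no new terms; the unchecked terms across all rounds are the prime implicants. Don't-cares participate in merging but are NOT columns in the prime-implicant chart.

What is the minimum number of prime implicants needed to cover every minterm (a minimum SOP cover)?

size-2^0 implicants → 00000(✓)  00001(✓)  00110(✓)  01010(✓)  01011(✓)  10010(✓)  10101(✓)  10110(✓)  10111(✓)  11000(✓)  11001(✓)  11011(✓)  11101(✓)  11111(✓)
size-2^1 implicants → -0110  -1011  0000-  0101-  1-101(✓)  1-111(✓)  10-10  101-1(✓)  1011-  11-01(✓)  11-11(✓)  110-1(✓)  1100-  111-1(✓)
size-2^2 implicants → 1-1-1  11--1
Unchecked terms (primes): -0110, -1011, 0000-, 0101-, 1-1-1, 10-10, 1011-, 11--1, 1100-
Minterm coverage:
  m0 ⊆ 0000- [E]
  m1 ⊆ 0000- [E]
  m6 ⊆ -0110 [E]
  m10 ⊆ 0101- [E]
  m11 ⊆ -1011,0101-
  m18 ⊆ 10-10 [E]
  m21 ⊆ 1-1-1 [E]
  m22 ⊆ -0110,10-10,1011-
  m23 ⊆ 1-1-1,1011-
  m24 ⊆ 1100- [E]
  m25 ⊆ 11--1,1100-
  m27 ⊆ -1011,11--1
  m29 ⊆ 1-1-1,11--1
  m31 ⊆ 1-1-1,11--1
E = {-0110, 0000-, 0101-, 1-1-1, 10-10, 1100-}
Petrick residual → -1011
Cover = b'cde' + bc'de + a'b'c'd' + a'bc'd + ace + ab'de' + abc'd'  |cover|=7

7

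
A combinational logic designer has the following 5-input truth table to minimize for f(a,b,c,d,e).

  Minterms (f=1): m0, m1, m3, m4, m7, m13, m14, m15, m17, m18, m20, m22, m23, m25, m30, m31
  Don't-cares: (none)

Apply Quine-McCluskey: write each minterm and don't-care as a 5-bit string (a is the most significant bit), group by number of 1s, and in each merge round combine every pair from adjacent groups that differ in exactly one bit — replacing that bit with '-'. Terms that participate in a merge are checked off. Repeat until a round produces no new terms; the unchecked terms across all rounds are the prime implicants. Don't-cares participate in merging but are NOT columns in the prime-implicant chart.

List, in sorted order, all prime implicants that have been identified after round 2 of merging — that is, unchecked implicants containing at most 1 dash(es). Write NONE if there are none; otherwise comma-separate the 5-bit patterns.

-0001, -0100, 00-00, 00-11, 000-1, 0000-, 011-1, 1-001, 10-10, 101-0

Round 0: 00000✓ 00001✓ 00011✓ 00100✓ 00111✓ 01101✓ 01110✓ 01111✓ 10001✓ 10010✓ 10100✓ 10110✓ 10111✓ 11001✓ 11110✓ 11111✓
Round 1: -0001 -0100 -0111✓ -1110✓ -1111✓ 0-111✓ 00-00 00-11 000-1 0000- 011-1 0111-✓ 1-001 1-110✓ 1-111✓ 10-10 101-0 1011-✓ 1111-✓
Round 2: --111 -111- 1-11-
PIs = {--111, -0001, -0100, -111-, 00-00, 00-11, 000-1, 0000-, 011-1, 1-001, 1-11-, 10-10, 101-0}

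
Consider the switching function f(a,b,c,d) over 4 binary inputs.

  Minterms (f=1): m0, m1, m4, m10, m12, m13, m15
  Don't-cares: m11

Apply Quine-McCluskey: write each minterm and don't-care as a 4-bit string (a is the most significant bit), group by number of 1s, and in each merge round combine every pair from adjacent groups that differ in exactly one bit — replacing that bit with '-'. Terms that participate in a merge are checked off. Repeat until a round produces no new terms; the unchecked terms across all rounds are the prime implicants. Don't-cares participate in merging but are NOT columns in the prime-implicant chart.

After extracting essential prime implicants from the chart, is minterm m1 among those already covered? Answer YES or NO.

Round 0: 0000✓ 0001✓ 0100✓ 1010✓ 1011✓ 1100✓ 1101✓ 1111✓
Round 1: -100 0-00 000- 1-11 101- 11-1 110-
PIs = {-100, 0-00, 000-, 1-11, 101-, 11-1, 110-}
Coverage chart:
  m0: 0-00,000-
  m1: 000- ←essential
  m4: -100,0-00
  m10: 101- ←essential
  m12: -100,110-
  m13: 11-1,110-
  m15: 1-11,11-1
Essential: 000-, 101-

YES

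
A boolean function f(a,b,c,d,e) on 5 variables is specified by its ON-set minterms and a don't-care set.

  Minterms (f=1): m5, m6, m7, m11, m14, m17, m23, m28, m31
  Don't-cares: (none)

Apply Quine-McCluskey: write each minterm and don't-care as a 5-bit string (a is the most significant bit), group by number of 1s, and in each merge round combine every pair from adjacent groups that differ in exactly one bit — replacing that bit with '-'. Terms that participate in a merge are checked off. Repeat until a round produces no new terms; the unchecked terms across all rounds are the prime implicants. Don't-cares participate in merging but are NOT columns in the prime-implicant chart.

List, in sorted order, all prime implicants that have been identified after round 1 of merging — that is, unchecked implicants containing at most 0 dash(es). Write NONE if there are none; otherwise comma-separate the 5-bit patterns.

01011, 10001, 11100

Round 0: 00101✓ 00110✓ 00111✓ 01011 01110✓ 10001 10111✓ 11100 11111✓
Round 1: -0111 0-110 001-1 0011- 1-111
PIs = {-0111, 0-110, 001-1, 0011-, 01011, 1-111, 10001, 11100}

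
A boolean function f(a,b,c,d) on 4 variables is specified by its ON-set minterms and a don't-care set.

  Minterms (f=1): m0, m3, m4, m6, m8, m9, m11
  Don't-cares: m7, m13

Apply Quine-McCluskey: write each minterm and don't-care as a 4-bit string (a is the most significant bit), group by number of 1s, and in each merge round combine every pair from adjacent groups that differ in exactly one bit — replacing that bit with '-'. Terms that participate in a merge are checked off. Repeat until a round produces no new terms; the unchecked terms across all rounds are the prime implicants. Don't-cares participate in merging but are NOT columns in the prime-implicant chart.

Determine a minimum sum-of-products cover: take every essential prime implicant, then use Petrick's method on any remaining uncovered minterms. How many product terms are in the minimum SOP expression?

Round 0: 0000✓ 0011✓ 0100✓ 0110✓ 0111✓ 1000✓ 1001✓ 1011✓ 1101✓
Round 1: -000 -011 0-00 0-11 01-0 011- 1-01 10-1 100-
PIs = {-000, -011, 0-00, 0-11, 01-0, 011-, 1-01, 10-1, 100-}
Coverage chart:
  m0: -000,0-00
  m3: -011,0-11
  m4: 0-00,01-0
  m6: 01-0,011-
  m8: -000,100-
  m9: 1-01,10-1,100-
  m11: -011,10-1
(no essential prime implicants)
Petrick residual → -000, -011, 01-0, 1-01
Min cover (4 terms): b'c'd' + b'cd + a'bd' + ac'd

4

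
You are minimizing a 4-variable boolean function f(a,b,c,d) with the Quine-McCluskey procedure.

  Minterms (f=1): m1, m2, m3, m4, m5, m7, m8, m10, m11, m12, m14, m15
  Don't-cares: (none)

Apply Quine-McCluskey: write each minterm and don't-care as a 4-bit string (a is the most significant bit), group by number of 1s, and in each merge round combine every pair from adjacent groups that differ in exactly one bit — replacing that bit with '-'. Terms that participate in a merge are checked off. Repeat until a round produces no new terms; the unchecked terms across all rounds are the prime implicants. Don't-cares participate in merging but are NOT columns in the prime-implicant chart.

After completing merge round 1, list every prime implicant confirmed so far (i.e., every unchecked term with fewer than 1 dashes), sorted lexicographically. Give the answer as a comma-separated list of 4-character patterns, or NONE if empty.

NONE

[col 0] 0001*, 0010*, 0011*, 0100*, 0101*, 0111*, 1000*, 1010*, 1011*, 1100*, 1110*, 1111*
[col 1] -010*, -011*, -100, -111*, 0-01*, 0-11*, 00-1*, 001-*, 01-1*, 010-, 1-00*, 1-10*, 1-11*, 10-0*, 101-*, 11-0*, 111-*
[col 2] --11, -01-, 0--1, 1--0, 1-1-
Prime implicants: --11, -01-, -100, 0--1, 010-, 1--0, 1-1-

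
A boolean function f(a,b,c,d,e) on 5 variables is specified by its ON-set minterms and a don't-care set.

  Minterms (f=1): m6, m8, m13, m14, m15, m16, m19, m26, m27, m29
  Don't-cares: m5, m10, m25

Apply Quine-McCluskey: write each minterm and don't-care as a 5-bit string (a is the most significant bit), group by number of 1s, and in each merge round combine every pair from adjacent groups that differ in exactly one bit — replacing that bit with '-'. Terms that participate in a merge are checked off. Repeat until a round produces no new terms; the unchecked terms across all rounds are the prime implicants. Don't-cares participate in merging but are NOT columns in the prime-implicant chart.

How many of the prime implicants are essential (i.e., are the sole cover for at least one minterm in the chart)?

[col 0] 00101*, 00110*, 01000*, 01010*, 01101*, 01110*, 01111*, 10000, 10011*, 11001*, 11010*, 11011*, 11101*
[col 1] -1010, -1101, 0-101, 0-110, 01-10, 010-0, 011-1, 0111-, 1-011, 11-01, 110-1, 1101-
Prime implicants: -1010, -1101, 0-101, 0-110, 01-10, 010-0, 011-1, 0111-, 1-011, 10000, 11-01, 110-1, 1101-
PI chart (minterm → PIs covering it):
  6 | 0-110  (sole → essential)
  8 | 010-0  (sole → essential)
  13 | -1101,0-101,011-1
  14 | 0-110,01-10,0111-
  15 | 011-1,0111-
  16 | 10000  (sole → essential)
  19 | 1-011  (sole → essential)
  26 | -1010,1101-
  27 | 1-011,110-1,1101-
  29 | -1101,11-01
Essential prime implicants: 0-110, 010-0, 1-011, 10000

4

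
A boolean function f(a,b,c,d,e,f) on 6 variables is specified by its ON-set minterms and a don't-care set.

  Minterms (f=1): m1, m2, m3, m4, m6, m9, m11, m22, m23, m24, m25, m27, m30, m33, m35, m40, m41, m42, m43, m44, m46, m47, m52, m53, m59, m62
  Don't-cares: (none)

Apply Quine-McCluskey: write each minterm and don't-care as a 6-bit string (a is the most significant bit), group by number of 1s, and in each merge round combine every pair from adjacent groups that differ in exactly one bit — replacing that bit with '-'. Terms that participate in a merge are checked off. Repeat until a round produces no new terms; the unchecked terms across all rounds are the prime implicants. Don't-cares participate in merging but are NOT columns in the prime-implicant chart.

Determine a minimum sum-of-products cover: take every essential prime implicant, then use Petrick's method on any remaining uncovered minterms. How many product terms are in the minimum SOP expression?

Round 0: 000001✓ 000010✓ 000011✓ 000100✓ 000110✓ 001001✓ 001011✓ 010110✓ 010111✓ 011000✓ 011001✓ 011011✓ 011110✓ 100001✓ 100011✓ 101000✓ 101001✓ 101010✓ 101011✓ 101100✓ 101110✓ 101111✓ 110100✓ 110101✓ 111011✓ 111110✓
Round 1: -00001✓ -00011✓ -01001✓ -01011✓ -11011✓ -11110 0-0110 0-1001✓ 0-1011✓ 00-001✓ 00-011✓ 000-10 0000-1✓ 00001- 0001-0 0010-1✓ 01-110 01011- 0110-1✓ 01100- 1-1011✓ 1-1110 10-001✓ 10-011✓ 1000-1✓ 101-00✓ 101-10✓ 101-11✓ 1010-0✓ 1010-1✓ 10100-✓ 10101-✓ 1011-0✓ 10111-✓ 11010-
Round 2: --1011 -0-001✓ -0-011✓ -000-1✓ -010-1✓ 0-10-1 00-0-1✓ 10-0-1✓ 101--0 101-1- 1010--
Round 3: -0-0-1
PIs = {--1011, -0-0-1, -11110, 0-0110, 0-10-1, 000-10, 00001-, 0001-0, 01-110, 01011-, 01100-, 1-1110, 101--0, 101-1-, 1010--, 11010-}
Coverage chart:
  m1: -0-0-1 ←essential
  m2: 000-10,00001-
  m3: -0-0-1,00001-
  m4: 0001-0 ←essential
  m6: 0-0110,000-10,0001-0
  m9: -0-0-1,0-10-1
  m11: --1011,-0-0-1,0-10-1
  m22: 0-0110,01-110,01011-
  m23: 01011- ←essential
  m24: 01100- ←essential
  m25: 0-10-1,01100-
  m27: --1011,0-10-1
  m30: -11110,01-110
  m33: -0-0-1 ←essential
  m35: -0-0-1 ←essential
  m40: 101--0,1010--
  m41: -0-0-1,1010--
  m42: 101--0,101-1-,1010--
  m43: --1011,-0-0-1,101-1-,1010--
  m44: 101--0 ←essential
  m46: 1-1110,101--0,101-1-
  m47: 101-1- ←essential
  m52: 11010- ←essential
  m53: 11010- ←essential
  m59: --1011 ←essential
  m62: -11110,1-1110
Essential: --1011, -0-0-1, 0001-0, 01011-, 01100-, 101--0, 101-1-, 11010-
Petrick residual → -11110, 000-10
Min cover (10 terms): cd'ef + b'd'f + bcdef' + a'b'c'ef' + a'b'c'df' + a'bc'de + a'bcd'e' + ab'cf' + ab'ce + abc'de'

10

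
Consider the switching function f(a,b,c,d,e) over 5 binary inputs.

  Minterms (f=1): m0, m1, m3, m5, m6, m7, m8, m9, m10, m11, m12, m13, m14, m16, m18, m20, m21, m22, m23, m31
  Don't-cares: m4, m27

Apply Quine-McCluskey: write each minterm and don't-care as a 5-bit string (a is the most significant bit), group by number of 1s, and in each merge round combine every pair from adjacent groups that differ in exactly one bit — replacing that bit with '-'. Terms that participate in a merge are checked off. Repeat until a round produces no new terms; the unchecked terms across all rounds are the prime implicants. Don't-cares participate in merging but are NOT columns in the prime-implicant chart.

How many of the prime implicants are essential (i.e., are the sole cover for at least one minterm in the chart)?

Round 0: 00000✓ 00001✓ 00011✓ 00100✓ 00101✓ 00110✓ 00111✓ 01000✓ 01001✓ 01010✓ 01011✓ 01100✓ 01101✓ 01110✓ 10000✓ 10010✓ 10100✓ 10101✓ 10110✓ 10111✓ 11011✓ 11111✓
Round 1: -0000✓ -0100✓ -0101✓ -0110✓ -0111✓ -1011 0-000✓ 0-001✓ 0-011✓ 0-100✓ 0-101✓ 0-110✓ 00-00✓ 00-01✓ 00-11✓ 000-1✓ 0000-✓ 001-0✓ 001-1✓ 0010-✓ 0011-✓ 01-00✓ 01-01✓ 01-10✓ 010-0✓ 010-1✓ 0100-✓ 0101-✓ 011-0✓ 0110-✓ 1-111 10-00✓ 10-10✓ 100-0✓ 101-0✓ 101-1✓ 1010-✓ 1011-✓ 11-11
Round 2: -0-00 -01-0✓ -01-1✓ -010-✓ -011-✓ 0--00✓ 0--01✓ 0-0-1 0-00-✓ 0-1-0 0-10-✓ 00--1 00-0-✓ 001--✓ 01--0 01-0-✓ 010-- 10--0 101--✓
Round 3: -01-- 0--0-
PIs = {-0-00, -01--, -1011, 0--0-, 0-0-1, 0-1-0, 00--1, 01--0, 010--, 1-111, 10--0, 11-11}
Coverage chart:
  m0: -0-00,0--0-
  m1: 0--0-,0-0-1,00--1
  m3: 0-0-1,00--1
  m5: -01--,0--0-,00--1
  m6: -01--,0-1-0
  m7: -01--,00--1
  m8: 0--0-,01--0,010--
  m9: 0--0-,0-0-1,010--
  m10: 01--0,010--
  m11: -1011,0-0-1,010--
  m12: 0--0-,0-1-0,01--0
  m13: 0--0- ←essential
  m14: 0-1-0,01--0
  m16: -0-00,10--0
  m18: 10--0 ←essential
  m20: -0-00,-01--,10--0
  m21: -01-- ←essential
  m22: -01--,10--0
  m23: -01--,1-111
  m31: 1-111,11-11
Essential: -01--, 0--0-, 10--0

3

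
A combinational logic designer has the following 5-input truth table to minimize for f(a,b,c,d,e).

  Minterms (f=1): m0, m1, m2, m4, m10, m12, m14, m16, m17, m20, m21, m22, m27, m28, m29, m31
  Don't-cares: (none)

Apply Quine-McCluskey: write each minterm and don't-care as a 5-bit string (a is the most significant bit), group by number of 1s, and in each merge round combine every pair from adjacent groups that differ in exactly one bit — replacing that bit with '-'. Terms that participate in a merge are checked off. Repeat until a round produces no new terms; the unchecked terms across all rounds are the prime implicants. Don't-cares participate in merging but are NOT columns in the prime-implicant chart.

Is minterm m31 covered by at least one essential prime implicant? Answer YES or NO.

YES

[col 0] 00000*, 00001*, 00010*, 00100*, 01010*, 01100*, 01110*, 10000*, 10001*, 10100*, 10101*, 10110*, 11011*, 11100*, 11101*, 11111*
[col 1] -0000*, -0001*, -0100*, -1100*, 0-010, 0-100*, 00-00*, 000-0, 0000-*, 01-10, 011-0, 1-100*, 1-101*, 10-00*, 10-01*, 1000-*, 101-0, 1010-*, 11-11, 111-1, 1110-*
[col 2] --100, -0-00, -000-, 1-10-, 10-0-
Prime implicants: --100, -0-00, -000-, 0-010, 000-0, 01-10, 011-0, 1-10-, 10-0-, 101-0, 11-11, 111-1
PI chart (minterm → PIs covering it):
  0 | -0-00,-000-,000-0
  1 | -000-  (sole → essential)
  2 | 0-010,000-0
  4 | --100,-0-00
  10 | 0-010,01-10
  12 | --100,011-0
  14 | 01-10,011-0
  16 | -0-00,-000-,10-0-
  17 | -000-,10-0-
  20 | --100,-0-00,1-10-,10-0-,101-0
  21 | 1-10-,10-0-
  22 | 101-0  (sole → essential)
  27 | 11-11  (sole → essential)
  28 | --100,1-10-
  29 | 1-10-,111-1
  31 | 11-11,111-1
Essential prime implicants: -000-, 101-0, 11-11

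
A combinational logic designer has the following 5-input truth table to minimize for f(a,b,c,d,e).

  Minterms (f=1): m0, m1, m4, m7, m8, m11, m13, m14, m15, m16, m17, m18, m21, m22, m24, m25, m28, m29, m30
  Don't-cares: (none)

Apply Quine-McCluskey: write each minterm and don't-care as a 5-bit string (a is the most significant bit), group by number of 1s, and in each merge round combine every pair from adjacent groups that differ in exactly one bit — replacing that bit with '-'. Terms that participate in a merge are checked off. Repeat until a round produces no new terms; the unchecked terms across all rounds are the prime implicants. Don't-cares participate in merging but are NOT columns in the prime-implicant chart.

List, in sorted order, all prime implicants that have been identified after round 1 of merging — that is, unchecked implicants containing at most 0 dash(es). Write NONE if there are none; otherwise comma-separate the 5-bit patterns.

NONE

[col 0] 00000*, 00001*, 00100*, 00111*, 01000*, 01011*, 01101*, 01110*, 01111*, 10000*, 10001*, 10010*, 10101*, 10110*, 11000*, 11001*, 11100*, 11101*, 11110*
[col 1] -0000*, -0001*, -1000*, -1101, -1110, 0-000*, 0-111, 00-00, 0000-*, 01-11, 011-1, 0111-, 1-000*, 1-001*, 1-101*, 1-110, 10-01*, 10-10, 100-0, 1000-*, 11-00*, 11-01*, 1100-*, 111-0, 1110-*
[col 2] --000, -000-, 1--01, 1-00-, 11-0-
Prime implicants: --000, -000-, -1101, -1110, 0-111, 00-00, 01-11, 011-1, 0111-, 1--01, 1-00-, 1-110, 10-10, 100-0, 11-0-, 111-0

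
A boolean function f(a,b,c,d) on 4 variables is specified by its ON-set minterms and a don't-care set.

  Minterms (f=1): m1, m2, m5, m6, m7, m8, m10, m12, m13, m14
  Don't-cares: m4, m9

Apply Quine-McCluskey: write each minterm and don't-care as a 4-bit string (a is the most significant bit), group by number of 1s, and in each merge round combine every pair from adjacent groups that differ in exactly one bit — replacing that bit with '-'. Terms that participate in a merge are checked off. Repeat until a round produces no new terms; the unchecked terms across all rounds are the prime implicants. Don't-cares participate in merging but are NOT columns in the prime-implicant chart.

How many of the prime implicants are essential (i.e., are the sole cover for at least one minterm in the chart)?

3

[col 0] 0001*, 0010*, 0100*, 0101*, 0110*, 0111*, 1000*, 1001*, 1010*, 1100*, 1101*, 1110*
[col 1] -001*, -010*, -100*, -101*, -110*, 0-01*, 0-10*, 01-0*, 01-1*, 010-*, 011-*, 1-00*, 1-01*, 1-10*, 10-0*, 100-*, 11-0*, 110-*
[col 2] --01, --10, -1-0, -10-, 01--, 1--0, 1-0-
Prime implicants: --01, --10, -1-0, -10-, 01--, 1--0, 1-0-
PI chart (minterm → PIs covering it):
  1 | --01  (sole → essential)
  2 | --10  (sole → essential)
  5 | --01,-10-,01--
  6 | --10,-1-0,01--
  7 | 01--  (sole → essential)
  8 | 1--0,1-0-
  10 | --10,1--0
  12 | -1-0,-10-,1--0,1-0-
  13 | --01,-10-,1-0-
  14 | --10,-1-0,1--0
Essential prime implicants: --01, --10, 01--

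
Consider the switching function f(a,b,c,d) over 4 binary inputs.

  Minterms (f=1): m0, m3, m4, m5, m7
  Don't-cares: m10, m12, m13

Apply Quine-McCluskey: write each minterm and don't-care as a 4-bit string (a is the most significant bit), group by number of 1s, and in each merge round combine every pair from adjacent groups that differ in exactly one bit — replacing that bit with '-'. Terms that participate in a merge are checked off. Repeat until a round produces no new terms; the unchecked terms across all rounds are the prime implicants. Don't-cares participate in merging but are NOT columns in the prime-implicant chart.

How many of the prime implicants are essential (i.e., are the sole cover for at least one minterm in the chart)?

Round 0: 0000✓ 0011✓ 0100✓ 0101✓ 0111✓ 1010 1100✓ 1101✓
Round 1: -100✓ -101✓ 0-00 0-11 01-1 010-✓ 110-✓
Round 2: -10-
PIs = {-10-, 0-00, 0-11, 01-1, 1010}
Coverage chart:
  m0: 0-00 ←essential
  m3: 0-11 ←essential
  m4: -10-,0-00
  m5: -10-,01-1
  m7: 0-11,01-1
Essential: 0-00, 0-11

2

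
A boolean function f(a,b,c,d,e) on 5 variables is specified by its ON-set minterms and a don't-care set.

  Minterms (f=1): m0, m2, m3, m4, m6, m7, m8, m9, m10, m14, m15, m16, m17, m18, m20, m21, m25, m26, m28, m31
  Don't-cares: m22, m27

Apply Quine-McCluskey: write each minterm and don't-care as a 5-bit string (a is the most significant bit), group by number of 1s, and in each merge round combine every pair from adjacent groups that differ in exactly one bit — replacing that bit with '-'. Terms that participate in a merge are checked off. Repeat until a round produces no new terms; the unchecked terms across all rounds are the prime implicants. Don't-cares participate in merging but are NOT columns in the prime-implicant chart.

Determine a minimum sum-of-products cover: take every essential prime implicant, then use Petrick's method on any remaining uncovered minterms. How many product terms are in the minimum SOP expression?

9

Round 0: 00000✓ 00010✓ 00011✓ 00100✓ 00110✓ 00111✓ 01000✓ 01001✓ 01010✓ 01110✓ 01111✓ 10000✓ 10001✓ 10010✓ 10100✓ 10101✓ 10110✓ 11001✓ 11010✓ 11011✓ 11100✓ 11111✓
Round 1: -0000✓ -0010✓ -0100✓ -0110✓ -1001 -1010✓ -1111 0-000✓ 0-010✓ 0-110✓ 0-111✓ 00-00✓ 00-10✓ 00-11✓ 000-0✓ 0001-✓ 001-0✓ 0011-✓ 01-10✓ 010-0✓ 0100- 0111-✓ 1-001 1-010✓ 1-100 10-00✓ 10-01✓ 10-10✓ 100-0✓ 1000-✓ 101-0✓ 1010-✓ 11-11 110-1 1101-
Round 2: --010 -0-00✓ -0-10✓ -00-0✓ -01-0✓ 0--10 0-0-0 0-11- 00--0✓ 00-1- 10--0✓ 10-0-
Round 3: -0--0
PIs = {--010, -0--0, -1001, -1111, 0--10, 0-0-0, 0-11-, 00-1-, 0100-, 1-001, 1-100, 10-0-, 11-11, 110-1, 1101-}
Coverage chart:
  m0: -0--0,0-0-0
  m2: --010,-0--0,0--10,0-0-0,00-1-
  m3: 00-1- ←essential
  m4: -0--0 ←essential
  m6: -0--0,0--10,0-11-,00-1-
  m7: 0-11-,00-1-
  m8: 0-0-0,0100-
  m9: -1001,0100-
  m10: --010,0--10,0-0-0
  m14: 0--10,0-11-
  m15: -1111,0-11-
  m16: -0--0,10-0-
  m17: 1-001,10-0-
  m18: --010,-0--0
  m20: -0--0,1-100,10-0-
  m21: 10-0- ←essential
  m25: -1001,1-001,110-1
  m26: --010,1101-
  m28: 1-100 ←essential
  m31: -1111,11-11
Essential: -0--0, 00-1-, 1-100, 10-0-
Petrick residual → --010, -1001, -1111, 0--10, 0-0-0
Min cover (9 terms): c'de' + b'e' + bc'd'e + bcde + a'de' + a'c'e' + a'b'd + acd'e' + ab'd'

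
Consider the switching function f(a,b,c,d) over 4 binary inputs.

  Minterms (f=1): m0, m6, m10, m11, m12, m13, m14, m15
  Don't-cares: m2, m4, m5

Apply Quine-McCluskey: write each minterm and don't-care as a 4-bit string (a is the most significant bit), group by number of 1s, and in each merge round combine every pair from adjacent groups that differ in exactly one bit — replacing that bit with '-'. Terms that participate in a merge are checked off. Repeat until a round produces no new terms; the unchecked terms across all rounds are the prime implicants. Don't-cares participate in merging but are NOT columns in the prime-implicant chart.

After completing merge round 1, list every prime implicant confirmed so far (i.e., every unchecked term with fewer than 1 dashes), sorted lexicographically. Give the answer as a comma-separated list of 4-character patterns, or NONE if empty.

NONE

size-2^0 implicants → 0000(✓)  0010(✓)  0100(✓)  0101(✓)  0110(✓)  1010(✓)  1011(✓)  1100(✓)  1101(✓)  1110(✓)  1111(✓)
size-2^1 implicants → -010(✓)  -100(✓)  -101(✓)  -110(✓)  0-00(✓)  0-10(✓)  00-0(✓)  01-0(✓)  010-(✓)  1-10(✓)  1-11(✓)  101-(✓)  11-0(✓)  11-1(✓)  110-(✓)  111-(✓)
size-2^2 implicants → --10  -1-0  -10-  0--0  1-1-  11--
Unchecked terms (primes): --10, -1-0, -10-, 0--0, 1-1-, 11--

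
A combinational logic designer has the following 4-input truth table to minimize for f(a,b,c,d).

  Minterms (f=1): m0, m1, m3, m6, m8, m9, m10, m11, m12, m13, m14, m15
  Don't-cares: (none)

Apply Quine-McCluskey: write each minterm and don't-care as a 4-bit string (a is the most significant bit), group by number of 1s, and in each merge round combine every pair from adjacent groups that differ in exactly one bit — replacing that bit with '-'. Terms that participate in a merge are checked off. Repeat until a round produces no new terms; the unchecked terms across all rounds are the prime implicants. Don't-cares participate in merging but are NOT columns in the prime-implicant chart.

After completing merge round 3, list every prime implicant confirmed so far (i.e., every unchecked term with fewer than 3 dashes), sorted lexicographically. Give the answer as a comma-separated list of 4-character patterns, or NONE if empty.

-0-1, -00-, -110

[col 0] 0000*, 0001*, 0011*, 0110*, 1000*, 1001*, 1010*, 1011*, 1100*, 1101*, 1110*, 1111*
[col 1] -000*, -001*, -011*, -110, 00-1*, 000-*, 1-00*, 1-01*, 1-10*, 1-11*, 10-0*, 10-1*, 100-*, 101-*, 11-0*, 11-1*, 110-*, 111-*
[col 2] -0-1, -00-, 1--0*, 1--1*, 1-0-*, 1-1-*, 10--*, 11--*
[col 3] 1---
Prime implicants: -0-1, -00-, -110, 1---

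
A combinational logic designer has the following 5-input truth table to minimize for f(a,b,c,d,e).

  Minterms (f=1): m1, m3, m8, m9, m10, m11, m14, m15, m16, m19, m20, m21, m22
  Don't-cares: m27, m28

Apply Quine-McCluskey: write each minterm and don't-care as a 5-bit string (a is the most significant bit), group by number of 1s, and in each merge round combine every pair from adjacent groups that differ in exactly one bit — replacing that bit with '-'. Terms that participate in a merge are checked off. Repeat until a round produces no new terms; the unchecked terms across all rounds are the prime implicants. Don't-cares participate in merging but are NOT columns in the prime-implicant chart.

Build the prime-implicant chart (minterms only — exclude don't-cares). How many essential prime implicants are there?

7

[col 0] 00001*, 00011*, 01000*, 01001*, 01010*, 01011*, 01110*, 01111*, 10000*, 10011*, 10100*, 10101*, 10110*, 11011*, 11100*
[col 1] -0011*, -1011*, 0-001*, 0-011*, 000-1*, 01-10*, 01-11*, 010-0*, 010-1*, 0100-*, 0101-*, 0111-*, 1-011*, 1-100, 10-00, 101-0, 1010-
[col 2] --011, 0-0-1, 01-1-, 010--
Prime implicants: --011, 0-0-1, 01-1-, 010--, 1-100, 10-00, 101-0, 1010-
PI chart (minterm → PIs covering it):
  1 | 0-0-1  (sole → essential)
  3 | --011,0-0-1
  8 | 010--  (sole → essential)
  9 | 0-0-1,010--
  10 | 01-1-,010--
  11 | --011,0-0-1,01-1-,010--
  14 | 01-1-  (sole → essential)
  15 | 01-1-  (sole → essential)
  16 | 10-00  (sole → essential)
  19 | --011  (sole → essential)
  20 | 1-100,10-00,101-0,1010-
  21 | 1010-  (sole → essential)
  22 | 101-0  (sole → essential)
Essential prime implicants: --011, 0-0-1, 01-1-, 010--, 10-00, 101-0, 1010-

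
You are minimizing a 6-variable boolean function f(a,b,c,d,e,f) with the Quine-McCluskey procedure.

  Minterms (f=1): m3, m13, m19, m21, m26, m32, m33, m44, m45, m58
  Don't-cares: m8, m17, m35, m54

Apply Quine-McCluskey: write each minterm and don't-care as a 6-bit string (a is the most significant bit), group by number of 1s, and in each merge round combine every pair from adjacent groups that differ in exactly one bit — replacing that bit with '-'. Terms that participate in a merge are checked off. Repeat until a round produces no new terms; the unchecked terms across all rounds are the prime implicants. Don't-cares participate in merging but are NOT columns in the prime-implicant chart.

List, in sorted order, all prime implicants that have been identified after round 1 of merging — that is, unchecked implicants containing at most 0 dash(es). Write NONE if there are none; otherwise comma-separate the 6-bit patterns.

001000, 110110

size-2^0 implicants → 000011(✓)  001000  001101(✓)  010001(✓)  010011(✓)  010101(✓)  011010(✓)  100000(✓)  100001(✓)  100011(✓)  101100(✓)  101101(✓)  110110  111010(✓)
size-2^1 implicants → -00011  -01101  -11010  0-0011  010-01  0100-1  1000-1  10000-  10110-
Unchecked terms (primes): -00011, -01101, -11010, 0-0011, 001000, 010-01, 0100-1, 1000-1, 10000-, 10110-, 110110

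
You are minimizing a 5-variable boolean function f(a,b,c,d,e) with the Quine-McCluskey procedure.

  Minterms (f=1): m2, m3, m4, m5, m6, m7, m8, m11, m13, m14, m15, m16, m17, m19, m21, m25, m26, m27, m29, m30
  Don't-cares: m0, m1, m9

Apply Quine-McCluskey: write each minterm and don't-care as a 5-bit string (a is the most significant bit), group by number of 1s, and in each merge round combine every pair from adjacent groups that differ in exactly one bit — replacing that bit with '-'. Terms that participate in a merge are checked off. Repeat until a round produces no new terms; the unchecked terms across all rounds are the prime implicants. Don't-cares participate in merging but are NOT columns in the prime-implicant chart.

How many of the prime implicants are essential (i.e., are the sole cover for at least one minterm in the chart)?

5

Round 0: 00000✓ 00001✓ 00010✓ 00011✓ 00100✓ 00101✓ 00110✓ 00111✓ 01000✓ 01001✓ 01011✓ 01101✓ 01110✓ 01111✓ 10000✓ 10001✓ 10011✓ 10101✓ 11001✓ 11010✓ 11011✓ 11101✓ 11110✓
Round 1: -0000✓ -0001✓ -0011✓ -0101✓ -1001✓ -1011✓ -1101✓ -1110 0-000✓ 0-001✓ 0-011✓ 0-101✓ 0-110✓ 0-111✓ 00-00✓ 00-01✓ 00-10✓ 00-11✓ 000-0✓ 000-1✓ 0000-✓ 0001-✓ 001-0✓ 001-1✓ 0010-✓ 0011-✓ 01-01✓ 01-11✓ 010-1✓ 0100-✓ 011-1✓ 0111-✓ 1-001✓ 1-011✓ 1-101✓ 10-01✓ 100-1✓ 1000-✓ 11-01✓ 11-10 110-1✓ 1101-
Round 2: --001✓ --011✓ --101✓ -0-01✓ -00-1✓ -000- -1-01✓ -10-1✓ 0--01✓ 0--11✓ 0-0-1✓ 0-00- 0-1-1✓ 0-11- 00--0✓ 00--1✓ 00-0-✓ 00-1-✓ 000--✓ 001--✓ 01--1✓ 1--01✓ 1-0-1✓
Round 3: ---01 --0-1 0---1 00---
PIs = {---01, --0-1, -000-, -1110, 0---1, 0-00-, 0-11-, 00---, 11-10, 1101-}
Coverage chart:
  m2: 00--- ←essential
  m3: --0-1,0---1,00---
  m4: 00--- ←essential
  m5: ---01,0---1,00---
  m6: 0-11-,00---
  m7: 0---1,0-11-,00---
  m8: 0-00- ←essential
  m11: --0-1,0---1
  m13: ---01,0---1
  m14: -1110,0-11-
  m15: 0---1,0-11-
  m16: -000- ←essential
  m17: ---01,--0-1,-000-
  m19: --0-1 ←essential
  m21: ---01 ←essential
  m25: ---01,--0-1
  m26: 11-10,1101-
  m27: --0-1,1101-
  m29: ---01 ←essential
  m30: -1110,11-10
Essential: ---01, --0-1, -000-, 0-00-, 00---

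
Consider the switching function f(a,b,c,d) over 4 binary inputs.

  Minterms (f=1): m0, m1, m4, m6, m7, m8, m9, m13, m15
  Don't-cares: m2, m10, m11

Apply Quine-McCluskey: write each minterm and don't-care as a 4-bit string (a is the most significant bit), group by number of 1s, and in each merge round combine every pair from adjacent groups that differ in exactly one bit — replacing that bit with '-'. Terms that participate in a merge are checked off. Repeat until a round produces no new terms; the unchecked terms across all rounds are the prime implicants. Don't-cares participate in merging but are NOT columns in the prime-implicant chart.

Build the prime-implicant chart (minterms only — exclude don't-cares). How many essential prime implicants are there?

[col 0] 0000*, 0001*, 0010*, 0100*, 0110*, 0111*, 1000*, 1001*, 1010*, 1011*, 1101*, 1111*
[col 1] -000*, -001*, -010*, -111, 0-00*, 0-10*, 00-0*, 000-*, 01-0*, 011-, 1-01*, 1-11*, 10-0*, 10-1*, 100-*, 101-*, 11-1*
[col 2] -0-0, -00-, 0--0, 1--1, 10--
Prime implicants: -0-0, -00-, -111, 0--0, 011-, 1--1, 10--
PI chart (minterm → PIs covering it):
  0 | -0-0,-00-,0--0
  1 | -00-  (sole → essential)
  4 | 0--0  (sole → essential)
  6 | 0--0,011-
  7 | -111,011-
  8 | -0-0,-00-,10--
  9 | -00-,1--1,10--
  13 | 1--1  (sole → essential)
  15 | -111,1--1
Essential prime implicants: -00-, 0--0, 1--1

3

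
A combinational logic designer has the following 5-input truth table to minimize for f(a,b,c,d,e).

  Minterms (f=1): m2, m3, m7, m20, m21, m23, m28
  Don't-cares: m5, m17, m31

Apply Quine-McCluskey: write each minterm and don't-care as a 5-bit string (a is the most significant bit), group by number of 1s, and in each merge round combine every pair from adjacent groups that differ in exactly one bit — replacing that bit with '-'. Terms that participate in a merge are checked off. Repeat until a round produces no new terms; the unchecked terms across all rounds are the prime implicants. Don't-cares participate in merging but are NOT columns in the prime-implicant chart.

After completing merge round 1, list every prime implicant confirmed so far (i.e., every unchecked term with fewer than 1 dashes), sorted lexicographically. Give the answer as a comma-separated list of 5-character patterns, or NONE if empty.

NONE

Round 0: 00010✓ 00011✓ 00101✓ 00111✓ 10001✓ 10100✓ 10101✓ 10111✓ 11100✓ 11111✓
Round 1: -0101✓ -0111✓ 00-11 0001- 001-1✓ 1-100 1-111 10-01 101-1✓ 1010-
Round 2: -01-1
PIs = {-01-1, 00-11, 0001-, 1-100, 1-111, 10-01, 1010-}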